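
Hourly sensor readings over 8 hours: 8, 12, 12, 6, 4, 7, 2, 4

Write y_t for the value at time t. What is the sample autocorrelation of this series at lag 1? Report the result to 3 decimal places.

0.454

Mean ȳ = (8 + 12 + 12 + 6 + 4 + 7 + 2 + 4)/8 = 6.8750
Deviations from mean: 1.1250, 5.1250, 5.1250, -0.8750, -2.8750, 0.1250, -4.8750, -2.8750
Σ(y_t−ȳ)(y_{t+1}−ȳ) = (5.7656) + (26.2656) + (-4.4844) + (2.5156) + (-0.3594) + (-0.6094) + (14.0156) = 43.1094
Denominator Σ(y_t−ȳ)² = 94.8750
r_1 = 43.1094 / 94.8750 = 0.454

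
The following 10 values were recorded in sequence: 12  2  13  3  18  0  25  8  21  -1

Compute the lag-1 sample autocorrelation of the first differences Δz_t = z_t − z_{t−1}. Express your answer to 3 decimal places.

-0.826

First differences Δz: -10, 11, -10, 15, -18, 25, -17, 13, -22
Mean of differences = -1.4444
Numerator Σ(Δz_t−Δz̄)(Δz_{t+1}−Δz̄) = -1996.6420
Denominator Σ(Δz_t−Δz̄)² = 2418.2222
r_1(Δz) = -1996.6420 / 2418.2222 = -0.826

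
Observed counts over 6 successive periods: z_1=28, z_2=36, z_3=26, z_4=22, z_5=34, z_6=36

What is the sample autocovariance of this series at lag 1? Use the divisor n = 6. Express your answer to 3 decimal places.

Mean z̄ = (28 + 36 + 26 + 22 + 34 + 36)/6 = 30.3333
Σ_{t=1}^{5}(z_t−z̄)(z_{t+1}−z̄) = -11.4444
γ_1 = -11.4444 / 6 = -1.907

-1.907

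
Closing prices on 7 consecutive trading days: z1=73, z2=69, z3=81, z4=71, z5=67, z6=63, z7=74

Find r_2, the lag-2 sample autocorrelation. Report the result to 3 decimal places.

Mean z̄ = (73 + 69 + 81 + 71 + 67 + 63 + 74)/7 = 71.1429
Deviations from mean: 1.8571, -2.1429, 9.8571, -0.1429, -4.1429, -8.1429, 2.8571
Σ(z_t−z̄)(z_{t+2}−z̄) = (18.3061) + (0.3061) + (-40.8367) + (1.1633) + (-11.8367) = -32.8980
Denominator Σ(z_t−z̄)² = 196.8571
r_2 = -32.8980 / 196.8571 = -0.167

-0.167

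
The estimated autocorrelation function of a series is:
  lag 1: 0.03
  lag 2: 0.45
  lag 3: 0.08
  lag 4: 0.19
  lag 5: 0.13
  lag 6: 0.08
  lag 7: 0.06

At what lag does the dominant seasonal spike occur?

2

The largest autocorrelation is r_2 = 0.45, with a weaker echo at lag 4 (0.19); the remaining lags stay at or below 0.13.
The dominant spike at lag 2 indicates a seasonal period of 2.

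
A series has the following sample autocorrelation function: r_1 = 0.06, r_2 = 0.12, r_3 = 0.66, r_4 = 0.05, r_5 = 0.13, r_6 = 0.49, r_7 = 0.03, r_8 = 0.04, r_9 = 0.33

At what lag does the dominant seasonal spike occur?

3

The largest autocorrelation is r_3 = 0.66, with weaker echoes at lags 6 (0.49) and 9 (0.33); the remaining lags stay at or below 0.13.
The dominant spike at lag 3 indicates a seasonal period of 3.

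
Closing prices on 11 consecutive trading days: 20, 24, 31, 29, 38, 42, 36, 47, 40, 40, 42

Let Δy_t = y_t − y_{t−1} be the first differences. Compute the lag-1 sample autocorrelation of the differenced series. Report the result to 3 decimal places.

-0.534

First differences Δy: 4, 7, -2, 9, 4, -6, 11, -7, 0, 2
Mean of differences = 2.2000
Numerator Σ(Δy_t−Δȳ)(Δy_{t+1}−Δȳ) = -175.0400
Denominator Σ(Δy_t−Δȳ)² = 327.6000
r_1(Δy) = -175.0400 / 327.6000 = -0.534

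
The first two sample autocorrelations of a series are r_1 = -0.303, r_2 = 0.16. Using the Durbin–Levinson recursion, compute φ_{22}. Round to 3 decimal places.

0.075

φ_{22} = (r_2 − r_1²) / (1 − r_1²)
r_1² = (-0.303)² = 0.091809
Numerator = 0.16 − 0.0918 = 0.0682; denominator = 1 − 0.0918 = 0.9082
φ_{22} = 0.0682 / 0.9082 = 0.075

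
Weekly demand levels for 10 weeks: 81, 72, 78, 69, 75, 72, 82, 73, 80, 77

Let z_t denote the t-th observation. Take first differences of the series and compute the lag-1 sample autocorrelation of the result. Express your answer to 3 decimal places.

First differences Δz: -9, 6, -9, 6, -3, 10, -9, 7, -3
Mean of differences = -0.4444
Numerator Σ(Δz_t−Δz̄)(Δz_{t+1}−Δz̄) = -380.6420
Denominator Σ(Δz_t−Δz̄)² = 480.2222
r_1(Δz) = -380.6420 / 480.2222 = -0.793

-0.793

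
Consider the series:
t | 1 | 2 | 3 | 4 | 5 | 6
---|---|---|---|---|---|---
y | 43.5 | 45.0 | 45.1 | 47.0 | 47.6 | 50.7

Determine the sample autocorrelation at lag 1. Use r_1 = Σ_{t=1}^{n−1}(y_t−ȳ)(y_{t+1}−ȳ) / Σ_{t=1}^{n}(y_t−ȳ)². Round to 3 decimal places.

0.342

Mean ȳ = (43.5 + 45.0 + 45.1 + 47.0 + 47.6 + 50.7)/6 = 46.4833
Deviations from mean: -2.9833, -1.4833, -1.3833, 0.5167, 1.1167, 4.2167
Σ(y_t−ȳ)(y_{t+1}−ȳ) = (4.4253) + (2.0519) + (-0.7147) + (0.5769) + (4.7086) = 11.0481
Denominator Σ(y_t−ȳ)² = 32.3083
r_1 = 11.0481 / 32.3083 = 0.342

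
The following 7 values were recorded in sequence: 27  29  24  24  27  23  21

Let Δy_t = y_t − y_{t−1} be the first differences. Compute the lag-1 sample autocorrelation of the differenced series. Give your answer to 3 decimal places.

First differences Δy: 2, -5, 0, 3, -4, -2
Mean of differences = -1.0000
Numerator Σ(Δy_t−Δȳ)(Δy_{t+1}−Δȳ) = -21.0000
Denominator Σ(Δy_t−Δȳ)² = 52.0000
r_1(Δy) = -21.0000 / 52.0000 = -0.404

-0.404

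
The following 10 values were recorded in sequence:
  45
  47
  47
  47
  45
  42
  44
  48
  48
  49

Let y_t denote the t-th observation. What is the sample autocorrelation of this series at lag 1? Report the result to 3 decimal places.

Mean ȳ = (45 + 47 + 47 + 47 + 45 + 42 + 44 + 48 + 48 + 49)/10 = 46.2000
Numerator Σ_{t=1}^{9}(y_t−ȳ)(y_{t+1}−ȳ) = 17.9600
Denominator Σ(y_t−ȳ)² = 41.6000
r_1 = 17.9600 / 41.6000 = 0.432

0.432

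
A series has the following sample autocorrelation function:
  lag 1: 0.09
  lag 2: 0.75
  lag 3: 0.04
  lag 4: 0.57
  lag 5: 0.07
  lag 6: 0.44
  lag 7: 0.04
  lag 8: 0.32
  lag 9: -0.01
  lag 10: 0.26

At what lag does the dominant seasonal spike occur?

The largest autocorrelation is r_2 = 0.75, with weaker echoes at lags 4 (0.57), 6 (0.44), 8 (0.32) and 10 (0.26); the remaining lags stay at or below 0.09.
The dominant spike at lag 2 indicates a seasonal period of 2.

2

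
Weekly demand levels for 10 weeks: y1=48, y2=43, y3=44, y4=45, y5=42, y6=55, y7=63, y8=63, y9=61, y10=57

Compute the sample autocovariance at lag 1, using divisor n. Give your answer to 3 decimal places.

Mean ȳ = (48 + 43 + 44 + 45 + 42 + 55 + 63 + 63 + 61 + 57)/10 = 52.1000
Σ_{t=1}^{9}(y_t−ȳ)(y_{t+1}−ȳ) = 501.9900
γ_1 = 501.9900 / 10 = 50.199

50.199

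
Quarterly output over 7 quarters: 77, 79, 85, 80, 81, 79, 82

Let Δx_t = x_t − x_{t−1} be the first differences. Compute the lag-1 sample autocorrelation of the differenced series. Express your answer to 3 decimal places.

-0.424

First differences Δx: 2, 6, -5, 1, -2, 3
Mean of differences = 0.8333
Numerator Σ(Δx_t−Δx̄)(Δx_{t+1}−Δx̄) = -31.6944
Denominator Σ(Δx_t−Δx̄)² = 74.8333
r_1(Δx) = -31.6944 / 74.8333 = -0.424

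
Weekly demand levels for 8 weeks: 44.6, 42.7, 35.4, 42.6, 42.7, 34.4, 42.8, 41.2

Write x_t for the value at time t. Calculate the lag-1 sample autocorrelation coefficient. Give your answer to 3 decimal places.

-0.338

Mean x̄ = (44.6 + 42.7 + 35.4 + 42.6 + 42.7 + 34.4 + 42.8 + 41.2)/8 = 40.8000
Deviations from mean: 3.8000, 1.9000, -5.4000, 1.8000, 1.9000, -6.4000, 2.0000, 0.4000
Numerator Σ_{t=1}^{7}(x_t−x̄)(x_{t+1}−x̄) = -33.5000
Denominator Σ(x_t−x̄)² = 99.1800
r_1 = -33.5000 / 99.1800 = -0.338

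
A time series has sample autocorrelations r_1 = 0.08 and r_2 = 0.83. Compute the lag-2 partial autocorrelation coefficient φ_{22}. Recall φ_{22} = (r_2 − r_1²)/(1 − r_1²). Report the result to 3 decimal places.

0.829

φ_{22} = (r_2 − r_1²) / (1 − r_1²)
r_1² = (0.08)² = 0.0064
Numerator = 0.83 − 0.0064 = 0.8236; denominator = 1 − 0.0064 = 0.9936
φ_{22} = 0.8236 / 0.9936 = 0.829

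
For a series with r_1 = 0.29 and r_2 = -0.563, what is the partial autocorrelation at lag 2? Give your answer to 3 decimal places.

-0.707

φ_{22} = (r_2 − r_1²) / (1 − r_1²)
r_1² = (0.29)² = 0.0841
Numerator = -0.563 − 0.0841 = -0.6471; denominator = 1 − 0.0841 = 0.9159
φ_{22} = -0.6471 / 0.9159 = -0.707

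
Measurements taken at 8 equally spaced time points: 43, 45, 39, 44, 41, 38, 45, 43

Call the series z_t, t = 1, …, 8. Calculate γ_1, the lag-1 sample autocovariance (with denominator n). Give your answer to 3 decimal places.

Mean z̄ = (43 + 45 + 39 + 44 + 41 + 38 + 45 + 43)/8 = 42.2500
Deviations: 0.7500, 2.7500, -3.2500, 1.7500, -1.2500, -4.2500, 2.7500, 0.7500
Σ_{t=1}^{7}(z_t−z̄)(z_{t+1}−z̄) = -19.0625
γ_1 = -19.0625 / 8 = -2.383

-2.383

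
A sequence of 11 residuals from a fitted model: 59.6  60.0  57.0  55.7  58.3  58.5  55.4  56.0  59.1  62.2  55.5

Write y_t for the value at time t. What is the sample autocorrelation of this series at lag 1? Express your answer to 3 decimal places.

-0.025

Mean ȳ = (59.6 + 60.0 + 57.0 + 55.7 + 58.3 + 58.5 + 55.4 + 56.0 + 59.1 + 62.2 + 55.5)/11 = 57.9364
Numerator Σ_{t=1}^{10}(y_t−ȳ)(y_{t+1}−ȳ) = -1.2113
Denominator Σ(y_t−ȳ)² = 49.0055
r_1 = -1.2113 / 49.0055 = -0.025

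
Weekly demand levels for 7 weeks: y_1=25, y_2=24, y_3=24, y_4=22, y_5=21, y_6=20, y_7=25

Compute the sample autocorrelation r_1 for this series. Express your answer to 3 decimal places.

0.167

Mean ȳ = (25 + 24 + 24 + 22 + 21 + 20 + 25)/7 = 23.0000
Deviations from mean: 2.0000, 1.0000, 1.0000, -1.0000, -2.0000, -3.0000, 2.0000
Σ(y_t−ȳ)(y_{t+1}−ȳ) = (2.0000) + (1.0000) + (-1.0000) + (2.0000) + (6.0000) + (-6.0000) = 4.0000
Denominator Σ(y_t−ȳ)² = 24.0000
r_1 = 4.0000 / 24.0000 = 0.167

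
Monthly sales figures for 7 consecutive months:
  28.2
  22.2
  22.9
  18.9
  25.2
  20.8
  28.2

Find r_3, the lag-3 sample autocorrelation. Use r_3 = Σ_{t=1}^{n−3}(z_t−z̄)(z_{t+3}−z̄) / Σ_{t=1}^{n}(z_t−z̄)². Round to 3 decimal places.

Mean z̄ = (28.2 + 22.2 + 22.9 + 18.9 + 25.2 + 20.8 + 28.2)/7 = 23.7714
Deviations from mean: 4.4286, -1.5714, -0.8714, -4.8714, 1.4286, -2.9714, 4.4286
Numerator Σ_{t=1}^{4}(z_t−z̄)(z_{t+3}−z̄) = -42.8024
Denominator Σ(z_t−z̄)² = 77.0543
r_3 = -42.8024 / 77.0543 = -0.555

-0.555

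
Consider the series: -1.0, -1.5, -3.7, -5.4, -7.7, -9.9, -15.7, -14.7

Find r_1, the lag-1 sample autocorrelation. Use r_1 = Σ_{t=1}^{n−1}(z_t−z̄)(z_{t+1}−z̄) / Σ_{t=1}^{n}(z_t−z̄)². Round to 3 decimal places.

0.669

Mean z̄ = (-1.0 − 1.5 − 3.7 − 5.4 − 7.7 − 9.9 − 15.7 − 14.7)/8 = -7.4500
Numerator Σ_{t=1}^{7}(z_t−z̄)(z_{t+1}−z̄) = 148.5025
Denominator Σ(z_t−z̄)² = 221.9600
r_1 = 148.5025 / 221.9600 = 0.669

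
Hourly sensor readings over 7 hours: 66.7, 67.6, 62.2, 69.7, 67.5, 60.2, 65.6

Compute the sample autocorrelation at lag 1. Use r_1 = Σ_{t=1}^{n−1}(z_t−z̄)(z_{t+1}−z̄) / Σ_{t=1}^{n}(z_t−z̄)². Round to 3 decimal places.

Mean z̄ = (66.7 + 67.6 + 62.2 + 69.7 + 67.5 + 60.2 + 65.6)/7 = 65.6429
Numerator Σ_{t=1}^{6}(z_t−z̄)(z_{t+1}−z̄) = -20.9776
Denominator Σ(z_t−z̄)² = 66.3371
r_1 = -20.9776 / 66.3371 = -0.316

-0.316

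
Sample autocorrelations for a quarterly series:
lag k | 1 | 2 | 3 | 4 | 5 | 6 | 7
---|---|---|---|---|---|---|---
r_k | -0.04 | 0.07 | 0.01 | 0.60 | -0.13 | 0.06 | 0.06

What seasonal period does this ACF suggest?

4

The largest autocorrelation is r_4 = 0.60; the remaining lags stay at or below 0.07.
The dominant spike at lag 4 indicates a seasonal period of 4.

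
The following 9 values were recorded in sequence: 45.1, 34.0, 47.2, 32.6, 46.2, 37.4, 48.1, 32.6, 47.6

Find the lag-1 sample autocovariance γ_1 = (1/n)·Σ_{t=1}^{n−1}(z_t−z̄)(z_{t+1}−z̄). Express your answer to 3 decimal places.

Mean z̄ = (45.1 + 34.0 + 47.2 + 32.6 + 46.2 + 37.4 + 48.1 + 32.6 + 47.6)/9 = 41.2000
Σ_{t=1}^{8}(z_t−z̄)(z_{t+1}−z̄) = -325.4800
γ_1 = -325.4800 / 9 = -36.164

-36.164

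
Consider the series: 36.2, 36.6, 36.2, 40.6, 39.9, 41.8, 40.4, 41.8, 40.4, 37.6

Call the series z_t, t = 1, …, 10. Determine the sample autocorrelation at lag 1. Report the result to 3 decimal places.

Mean z̄ = (36.2 + 36.6 + 36.2 + 40.6 + 39.9 + 41.8 + 40.4 + 41.8 + 40.4 + 37.6)/10 = 39.1500
Numerator Σ_{t=1}^{9}(z_t−z̄)(z_{t+1}−z̄) = 21.8425
Denominator Σ(z_t−z̄)² = 46.1450
r_1 = 21.8425 / 46.1450 = 0.473

0.473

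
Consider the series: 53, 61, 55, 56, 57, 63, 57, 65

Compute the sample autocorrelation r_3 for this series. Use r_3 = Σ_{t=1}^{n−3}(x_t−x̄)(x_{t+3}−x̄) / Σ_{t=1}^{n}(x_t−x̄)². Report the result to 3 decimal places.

Mean x̄ = (53 + 61 + 55 + 56 + 57 + 63 + 57 + 65)/8 = 58.3750
Σ(x_t−x̄)(x_{t+3}−x̄) = (12.7656) + (-3.6094) + (-15.6094) + (3.2656) + (-9.1094) = -12.2969
Denominator Σ(x_t−x̄)² = 121.8750
r_3 = -12.2969 / 121.8750 = -0.101

-0.101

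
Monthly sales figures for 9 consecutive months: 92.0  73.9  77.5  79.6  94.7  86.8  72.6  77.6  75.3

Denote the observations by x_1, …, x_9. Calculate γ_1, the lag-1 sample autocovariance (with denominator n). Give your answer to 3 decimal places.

Mean x̄ = (92.0 + 73.9 + 77.5 + 79.6 + 94.7 + 86.8 + 72.6 + 77.6 + 75.3)/9 = 81.1111
Σ_{t=1}^{8}(x_t−x̄)(x_{t+1}−x̄) = 11.6154
γ_1 = 11.6154 / 9 = 1.291

1.291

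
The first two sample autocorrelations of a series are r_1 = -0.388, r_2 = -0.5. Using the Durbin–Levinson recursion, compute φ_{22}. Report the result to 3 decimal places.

φ_{22} = (r_2 − r_1²) / (1 − r_1²)
r_1² = (-0.388)² = 0.150544
Numerator = -0.5 − 0.1505 = -0.6505; denominator = 1 − 0.1505 = 0.8495
φ_{22} = -0.6505 / 0.8495 = -0.766

-0.766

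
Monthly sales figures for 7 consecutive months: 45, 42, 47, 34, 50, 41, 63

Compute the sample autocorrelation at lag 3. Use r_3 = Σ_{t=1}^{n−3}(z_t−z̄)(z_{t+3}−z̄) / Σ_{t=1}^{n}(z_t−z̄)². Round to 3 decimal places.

-0.433

Mean z̄ = (45 + 42 + 47 + 34 + 50 + 41 + 63)/7 = 46.0000
Deviations from mean: -1.0000, -4.0000, 1.0000, -12.0000, 4.0000, -5.0000, 17.0000
Numerator Σ_{t=1}^{4}(z_t−z̄)(z_{t+3}−z̄) = -213.0000
Denominator Σ(z_t−z̄)² = 492.0000
r_3 = -213.0000 / 492.0000 = -0.433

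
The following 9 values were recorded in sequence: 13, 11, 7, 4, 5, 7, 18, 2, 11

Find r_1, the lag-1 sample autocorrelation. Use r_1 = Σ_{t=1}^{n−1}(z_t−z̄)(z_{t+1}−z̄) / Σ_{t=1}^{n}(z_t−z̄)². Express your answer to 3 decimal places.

-0.278

Mean z̄ = (13 + 11 + 7 + 4 + 5 + 7 + 18 + 2 + 11)/9 = 8.6667
Numerator Σ_{t=1}^{8}(z_t−z̄)(z_{t+1}−z̄) = -56.1111
Denominator Σ(z_t−z̄)² = 202.0000
r_1 = -56.1111 / 202.0000 = -0.278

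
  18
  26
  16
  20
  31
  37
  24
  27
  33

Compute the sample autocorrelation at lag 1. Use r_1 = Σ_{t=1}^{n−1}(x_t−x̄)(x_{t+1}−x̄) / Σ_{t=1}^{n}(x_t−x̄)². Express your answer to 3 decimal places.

Mean x̄ = (18 + 26 + 16 + 20 + 31 + 37 + 24 + 27 + 33)/9 = 25.7778
Numerator Σ_{t=1}^{8}(x_t−x̄)(x_{t+1}−x̄) = 67.7284
Denominator Σ(x_t−x̄)² = 399.5556
r_1 = 67.7284 / 399.5556 = 0.170

0.170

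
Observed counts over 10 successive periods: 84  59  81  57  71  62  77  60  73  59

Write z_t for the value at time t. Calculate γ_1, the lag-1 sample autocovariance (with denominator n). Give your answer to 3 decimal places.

-66.489

Mean z̄ = (84 + 59 + 81 + 57 + 71 + 62 + 77 + 60 + 73 + 59)/10 = 68.3000
Σ_{t=1}^{9}(z_t−z̄)(z_{t+1}−z̄) = -664.8900
γ_1 = -664.8900 / 10 = -66.489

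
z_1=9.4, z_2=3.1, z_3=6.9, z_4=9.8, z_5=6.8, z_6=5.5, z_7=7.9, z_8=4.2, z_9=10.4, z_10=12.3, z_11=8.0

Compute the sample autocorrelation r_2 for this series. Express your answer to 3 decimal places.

-0.294

Mean z̄ = (9.4 + 3.1 + 6.9 + 9.8 + 6.8 + 5.5 + 7.9 + 4.2 + 10.4 + 12.3 + 8.0)/11 = 7.6636
Numerator Σ_{t=1}^{9}(z_t−z̄)(z_{t+2}−z̄) = -22.2399
Denominator Σ(z_t−z̄)² = 75.5655
r_2 = -22.2399 / 75.5655 = -0.294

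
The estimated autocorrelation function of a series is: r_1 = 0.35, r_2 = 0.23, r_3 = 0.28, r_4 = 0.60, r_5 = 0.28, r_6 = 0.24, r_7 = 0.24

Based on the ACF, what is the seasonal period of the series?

4

The largest autocorrelation is r_4 = 0.60; the remaining lags stay at or below 0.35. The elevated value at lag 1 (0.35), dropping to 0.23 at lag 2, reflects decaying short-term dependence rather than seasonality.
The dominant spike at lag 4 indicates a seasonal period of 4.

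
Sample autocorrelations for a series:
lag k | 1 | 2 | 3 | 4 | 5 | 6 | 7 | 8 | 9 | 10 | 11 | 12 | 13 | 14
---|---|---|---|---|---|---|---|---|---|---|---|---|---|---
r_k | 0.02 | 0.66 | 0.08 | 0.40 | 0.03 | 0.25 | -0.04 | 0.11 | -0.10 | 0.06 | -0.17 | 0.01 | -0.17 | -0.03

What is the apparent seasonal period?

The largest autocorrelation is r_2 = 0.66, with weaker echoes at lags 4 (0.40) and 6 (0.25); the remaining lags stay at or below 0.11.
The dominant spike at lag 2 indicates a seasonal period of 2.

2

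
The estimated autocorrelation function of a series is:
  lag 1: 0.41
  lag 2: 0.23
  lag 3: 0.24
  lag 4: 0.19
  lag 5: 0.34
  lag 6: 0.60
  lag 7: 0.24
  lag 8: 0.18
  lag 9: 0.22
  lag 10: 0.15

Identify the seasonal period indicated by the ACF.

6

The largest autocorrelation is r_6 = 0.60; the remaining lags stay at or below 0.41. The elevated value at lag 1 (0.41), dropping to 0.23 at lag 2, reflects decaying short-term dependence rather than seasonality.
The dominant spike at lag 6 indicates a seasonal period of 6.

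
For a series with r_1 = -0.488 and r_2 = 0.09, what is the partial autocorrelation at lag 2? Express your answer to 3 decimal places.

φ_{22} = (r_2 − r_1²) / (1 − r_1²)
r_1² = (-0.488)² = 0.238144
Numerator = 0.09 − 0.2381 = -0.1481; denominator = 1 − 0.2381 = 0.7619
φ_{22} = -0.1481 / 0.7619 = -0.194

-0.194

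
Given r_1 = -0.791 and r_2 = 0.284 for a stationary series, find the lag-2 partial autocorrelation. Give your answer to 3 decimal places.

-0.913

φ_{22} = (r_2 − r_1²) / (1 − r_1²)
r_1² = (-0.791)² = 0.625681
Numerator = 0.284 − 0.6257 = -0.3417; denominator = 1 − 0.6257 = 0.3743
φ_{22} = -0.3417 / 0.3743 = -0.913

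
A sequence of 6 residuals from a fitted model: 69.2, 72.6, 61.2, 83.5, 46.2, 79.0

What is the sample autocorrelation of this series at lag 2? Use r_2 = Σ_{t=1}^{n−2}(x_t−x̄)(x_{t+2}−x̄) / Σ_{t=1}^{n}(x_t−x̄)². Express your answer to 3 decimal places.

Mean x̄ = (69.2 + 72.6 + 61.2 + 83.5 + 46.2 + 79.0)/6 = 68.6167
Deviations from mean: 0.5833, 3.9833, -7.4167, 14.8833, -22.4167, 10.3833
Σ(x_t−x̄)(x_{t+2}−x̄) = (-4.3264) + (59.2853) + (166.2569) + (154.5386) = 375.7544
Denominator Σ(x_t−x̄)² = 903.0483
r_2 = 375.7544 / 903.0483 = 0.416

0.416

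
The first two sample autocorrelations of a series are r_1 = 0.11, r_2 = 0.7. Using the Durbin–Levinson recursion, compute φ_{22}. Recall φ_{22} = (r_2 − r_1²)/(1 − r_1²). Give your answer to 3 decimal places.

0.696

φ_{22} = (r_2 − r_1²) / (1 − r_1²)
r_1² = (0.11)² = 0.0121
Numerator = 0.7 − 0.0121 = 0.6879; denominator = 1 − 0.0121 = 0.9879
φ_{22} = 0.6879 / 0.9879 = 0.696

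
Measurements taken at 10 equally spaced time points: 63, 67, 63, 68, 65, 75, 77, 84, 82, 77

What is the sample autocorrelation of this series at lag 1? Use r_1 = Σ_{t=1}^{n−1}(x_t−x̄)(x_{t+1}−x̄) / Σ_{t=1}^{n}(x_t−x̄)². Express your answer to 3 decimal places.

0.680

Mean x̄ = (63 + 67 + 63 + 68 + 65 + 75 + 77 + 84 + 82 + 77)/10 = 72.1000
Numerator Σ_{t=1}^{9}(x_t−x̄)(x_{t+1}−x̄) = 377.4900
Denominator Σ(x_t−x̄)² = 554.9000
r_1 = 377.4900 / 554.9000 = 0.680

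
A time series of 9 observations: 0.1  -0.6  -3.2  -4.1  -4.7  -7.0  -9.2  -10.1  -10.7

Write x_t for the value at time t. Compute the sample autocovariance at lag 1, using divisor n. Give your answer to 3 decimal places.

Mean x̄ = (0.1 − 0.6 − 3.2 − 4.1 − 4.7 − 7.0 − 9.2 − 10.1 − 10.7)/9 = -5.5000
Σ_{t=1}^{8}(x_t−x̄)(x_{t+1}−x̄) = 88.3400
γ_1 = 88.3400 / 9 = 9.816

9.816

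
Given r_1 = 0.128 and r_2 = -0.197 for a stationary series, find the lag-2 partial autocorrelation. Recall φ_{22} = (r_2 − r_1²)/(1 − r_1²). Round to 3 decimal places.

φ_{22} = (r_2 − r_1²) / (1 − r_1²)
r_1² = (0.128)² = 0.016384
Numerator = -0.197 − 0.0164 = -0.2134; denominator = 1 − 0.0164 = 0.9836
φ_{22} = -0.2134 / 0.9836 = -0.217

-0.217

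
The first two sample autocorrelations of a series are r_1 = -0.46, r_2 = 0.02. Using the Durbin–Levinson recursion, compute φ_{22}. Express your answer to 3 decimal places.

-0.243

φ_{22} = (r_2 − r_1²) / (1 − r_1²)
r_1² = (-0.46)² = 0.2116
Numerator = 0.02 − 0.2116 = -0.1916; denominator = 1 − 0.2116 = 0.7884
φ_{22} = -0.1916 / 0.7884 = -0.243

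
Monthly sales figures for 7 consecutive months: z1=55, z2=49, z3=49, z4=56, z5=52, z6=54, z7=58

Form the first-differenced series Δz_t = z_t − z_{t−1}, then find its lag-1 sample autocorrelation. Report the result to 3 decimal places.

First differences Δz: -6, 0, 7, -4, 2, 4
Mean of differences = 0.5000
Numerator Σ(Δz_t−Δz̄)(Δz_{t+1}−Δz̄) = -30.7500
Denominator Σ(Δz_t−Δz̄)² = 119.5000
r_1(Δz) = -30.7500 / 119.5000 = -0.257

-0.257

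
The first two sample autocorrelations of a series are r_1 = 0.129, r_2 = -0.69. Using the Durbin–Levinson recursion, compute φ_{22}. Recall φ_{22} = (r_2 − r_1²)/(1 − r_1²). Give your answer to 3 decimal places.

-0.719

φ_{22} = (r_2 − r_1²) / (1 − r_1²)
r_1² = (0.129)² = 0.016641
Numerator = -0.69 − 0.0166 = -0.7066; denominator = 1 − 0.0166 = 0.9834
φ_{22} = -0.7066 / 0.9834 = -0.719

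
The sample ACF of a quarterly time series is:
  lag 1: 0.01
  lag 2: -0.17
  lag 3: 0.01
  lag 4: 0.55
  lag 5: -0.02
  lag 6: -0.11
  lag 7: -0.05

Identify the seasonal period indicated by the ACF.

The largest autocorrelation is r_4 = 0.55; the remaining lags stay at or below 0.01.
The dominant spike at lag 4 indicates a seasonal period of 4.

4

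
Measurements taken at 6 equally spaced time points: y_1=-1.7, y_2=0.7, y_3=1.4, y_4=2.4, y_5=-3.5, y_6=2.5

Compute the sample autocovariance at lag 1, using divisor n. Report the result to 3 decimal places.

-2.398

Mean ȳ = (-1.7 + 0.7 + 1.4 + 2.4 − 3.5 + 2.5)/6 = 0.3000
Σ_{t=1}^{5}(y_t−ȳ)(y_{t+1}−ȳ) = -14.3900
γ_1 = -14.3900 / 6 = -2.398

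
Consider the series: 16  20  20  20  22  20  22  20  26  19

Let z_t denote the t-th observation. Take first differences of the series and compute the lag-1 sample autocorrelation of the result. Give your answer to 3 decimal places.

First differences Δz: 4, 0, 0, 2, -2, 2, -2, 6, -7
Mean of differences = 0.3333
Numerator Σ(Δz_t−Δz̄)(Δz_{t+1}−Δz̄) = -68.1111
Denominator Σ(Δz_t−Δz̄)² = 116.0000
r_1(Δz) = -68.1111 / 116.0000 = -0.587

-0.587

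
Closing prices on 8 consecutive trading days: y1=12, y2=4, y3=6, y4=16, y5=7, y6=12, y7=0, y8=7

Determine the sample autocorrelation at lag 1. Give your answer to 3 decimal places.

Mean ȳ = (12 + 4 + 6 + 16 + 7 + 12 + 0 + 7)/8 = 8.0000
Numerator Σ_{t=1}^{7}(y_t−ȳ)(y_{t+1}−ȳ) = -60.0000
Denominator Σ(y_t−ȳ)² = 182.0000
r_1 = -60.0000 / 182.0000 = -0.330

-0.330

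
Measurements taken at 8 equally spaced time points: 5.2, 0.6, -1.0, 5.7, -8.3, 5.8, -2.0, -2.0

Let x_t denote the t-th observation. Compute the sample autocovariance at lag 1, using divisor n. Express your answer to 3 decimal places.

Mean x̄ = (5.2 + 0.6 − 1.0 + 5.7 − 8.3 + 5.8 − 2.0 − 2.0)/8 = 0.5000
Deviations: 4.7000, 0.1000, -1.5000, 5.2000, -8.8000, 5.3000, -2.5000, -2.5000
Σ_{t=1}^{7}(x_t−x̄)(x_{t+1}−x̄) = -106.8800
γ_1 = -106.8800 / 8 = -13.360

-13.360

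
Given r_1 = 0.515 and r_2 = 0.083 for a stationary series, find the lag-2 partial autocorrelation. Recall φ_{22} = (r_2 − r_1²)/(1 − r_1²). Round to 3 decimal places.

-0.248

φ_{22} = (r_2 − r_1²) / (1 − r_1²)
r_1² = (0.515)² = 0.265225
Numerator = 0.083 − 0.2652 = -0.1822; denominator = 1 − 0.2652 = 0.7348
φ_{22} = -0.1822 / 0.7348 = -0.248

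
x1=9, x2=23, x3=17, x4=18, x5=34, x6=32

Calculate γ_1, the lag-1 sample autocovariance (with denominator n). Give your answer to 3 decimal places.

12.218

Mean x̄ = (9 + 23 + 17 + 18 + 34 + 32)/6 = 22.1667
Deviations: -13.1667, 0.8333, -5.1667, -4.1667, 11.8333, 9.8333
Σ_{t=1}^{5}(x_t−x̄)(x_{t+1}−x̄) = 73.3056
γ_1 = 73.3056 / 6 = 12.218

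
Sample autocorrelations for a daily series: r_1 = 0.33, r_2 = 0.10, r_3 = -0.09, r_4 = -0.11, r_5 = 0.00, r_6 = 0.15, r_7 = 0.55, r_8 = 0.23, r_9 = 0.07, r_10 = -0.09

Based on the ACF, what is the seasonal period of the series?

7

The largest autocorrelation is r_7 = 0.55; the remaining lags stay at or below 0.33. The elevated value at lag 1 (0.33), dropping to 0.10 at lag 2, reflects decaying short-term dependence rather than seasonality.
The dominant spike at lag 7 indicates a seasonal period of 7.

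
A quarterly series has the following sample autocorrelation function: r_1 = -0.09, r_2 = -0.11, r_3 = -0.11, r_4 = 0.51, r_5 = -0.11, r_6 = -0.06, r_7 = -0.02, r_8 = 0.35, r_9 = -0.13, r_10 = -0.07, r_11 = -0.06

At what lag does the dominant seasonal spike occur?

4

The largest autocorrelation is r_4 = 0.51, with a weaker echo at lag 8 (0.35); the remaining lags stay at or below -0.02.
The dominant spike at lag 4 indicates a seasonal period of 4.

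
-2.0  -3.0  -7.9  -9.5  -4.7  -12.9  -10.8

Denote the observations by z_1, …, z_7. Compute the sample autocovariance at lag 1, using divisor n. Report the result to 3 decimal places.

Mean z̄ = (-2.0 − 3.0 − 7.9 − 9.5 − 4.7 − 12.9 − 10.8)/7 = -7.2571
Σ_{t=1}^{6}(z_t−z̄)(z_{t+1}−z̄) = 20.9124
γ_1 = 20.9124 / 7 = 2.987

2.987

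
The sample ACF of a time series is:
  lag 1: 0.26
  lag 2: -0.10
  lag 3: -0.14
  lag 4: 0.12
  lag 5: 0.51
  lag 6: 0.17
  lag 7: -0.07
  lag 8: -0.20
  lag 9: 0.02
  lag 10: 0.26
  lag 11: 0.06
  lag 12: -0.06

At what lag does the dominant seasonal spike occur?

5

The largest autocorrelation is r_5 = 0.51; the remaining lags stay at or below 0.26.
The dominant spike at lag 5 indicates a seasonal period of 5.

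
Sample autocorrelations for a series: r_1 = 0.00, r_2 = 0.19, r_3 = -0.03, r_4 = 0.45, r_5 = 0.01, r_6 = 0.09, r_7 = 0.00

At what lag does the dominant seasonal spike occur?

The largest autocorrelation is r_4 = 0.45; the remaining lags stay at or below 0.19.
The dominant spike at lag 4 indicates a seasonal period of 4.

4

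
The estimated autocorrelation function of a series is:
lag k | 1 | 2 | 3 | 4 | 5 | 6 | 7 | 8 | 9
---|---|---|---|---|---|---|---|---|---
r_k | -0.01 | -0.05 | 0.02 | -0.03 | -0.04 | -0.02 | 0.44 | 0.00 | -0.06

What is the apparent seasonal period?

The largest autocorrelation is r_7 = 0.44; the remaining lags stay at or below 0.02.
The dominant spike at lag 7 indicates a seasonal period of 7.

7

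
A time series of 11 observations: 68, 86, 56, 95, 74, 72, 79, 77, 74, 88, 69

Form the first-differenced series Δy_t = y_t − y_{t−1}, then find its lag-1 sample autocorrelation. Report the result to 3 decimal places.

-0.740

First differences Δy: 18, -30, 39, -21, -2, 7, -2, -3, 14, -19
Mean of differences = 0.1000
Numerator Σ(Δy_t−Δȳ)(Δy_{t+1}−Δȳ) = -2817.2100
Denominator Σ(Δy_t−Δȳ)² = 3808.9000
r_1(Δy) = -2817.2100 / 3808.9000 = -0.740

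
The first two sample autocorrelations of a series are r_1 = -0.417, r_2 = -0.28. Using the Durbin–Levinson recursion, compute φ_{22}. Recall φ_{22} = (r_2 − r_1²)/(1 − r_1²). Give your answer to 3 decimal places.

-0.549

φ_{22} = (r_2 − r_1²) / (1 − r_1²)
r_1² = (-0.417)² = 0.173889
Numerator = -0.28 − 0.1739 = -0.4539; denominator = 1 − 0.1739 = 0.8261
φ_{22} = -0.4539 / 0.8261 = -0.549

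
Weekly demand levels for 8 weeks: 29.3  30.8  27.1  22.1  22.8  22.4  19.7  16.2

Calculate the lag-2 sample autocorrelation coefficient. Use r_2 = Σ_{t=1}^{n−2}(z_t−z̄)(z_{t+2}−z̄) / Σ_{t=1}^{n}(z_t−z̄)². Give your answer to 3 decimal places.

Mean z̄ = (29.3 + 30.8 + 27.1 + 22.1 + 22.8 + 22.4 + 19.7 + 16.2)/8 = 23.8000
Σ(z_t−z̄)(z_{t+2}−z̄) = (18.1500) + (-11.9000) + (-3.3000) + (2.3800) + (4.1000) + (10.6400) = 20.0700
Denominator Σ(z_t−z̄)² = 170.5600
r_2 = 20.0700 / 170.5600 = 0.118

0.118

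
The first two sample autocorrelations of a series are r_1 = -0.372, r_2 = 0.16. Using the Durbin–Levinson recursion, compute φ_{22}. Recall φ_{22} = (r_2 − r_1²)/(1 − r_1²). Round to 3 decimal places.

0.025

φ_{22} = (r_2 − r_1²) / (1 − r_1²)
r_1² = (-0.372)² = 0.138384
Numerator = 0.16 − 0.1384 = 0.0216; denominator = 1 − 0.1384 = 0.8616
φ_{22} = 0.0216 / 0.8616 = 0.025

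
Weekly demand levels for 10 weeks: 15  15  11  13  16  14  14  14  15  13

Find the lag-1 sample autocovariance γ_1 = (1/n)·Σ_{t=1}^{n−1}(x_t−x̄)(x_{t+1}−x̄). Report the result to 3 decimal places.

-0.200

Mean x̄ = (15 + 15 + 11 + 13 + 16 + 14 + 14 + 14 + 15 + 13)/10 = 14.0000
Σ_{t=1}^{9}(x_t−x̄)(x_{t+1}−x̄) = -2.0000
γ_1 = -2.0000 / 10 = -0.200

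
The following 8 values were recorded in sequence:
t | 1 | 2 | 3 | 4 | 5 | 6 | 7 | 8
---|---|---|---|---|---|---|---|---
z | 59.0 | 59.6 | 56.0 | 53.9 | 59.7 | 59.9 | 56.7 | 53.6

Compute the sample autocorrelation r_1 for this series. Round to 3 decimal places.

Mean z̄ = (59.0 + 59.6 + 56.0 + 53.9 + 59.7 + 59.9 + 56.7 + 53.6)/8 = 57.3000
Σ(z_t−z̄)(z_{t+1}−z̄) = (3.9100) + (-2.9900) + (4.4200) + (-8.1600) + (6.2400) + (-1.5600) + (2.2200) = 4.0800
Denominator Σ(z_t−z̄)² = 48.0000
r_1 = 4.0800 / 48.0000 = 0.085

0.085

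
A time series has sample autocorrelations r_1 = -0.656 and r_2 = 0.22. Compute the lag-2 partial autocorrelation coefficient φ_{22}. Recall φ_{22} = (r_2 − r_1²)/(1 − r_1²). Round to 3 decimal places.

φ_{22} = (r_2 − r_1²) / (1 − r_1²)
r_1² = (-0.656)² = 0.430336
Numerator = 0.22 − 0.4303 = -0.2103; denominator = 1 − 0.4303 = 0.5697
φ_{22} = -0.2103 / 0.5697 = -0.369

-0.369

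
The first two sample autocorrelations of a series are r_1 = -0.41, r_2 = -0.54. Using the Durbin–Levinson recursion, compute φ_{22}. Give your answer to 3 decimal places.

φ_{22} = (r_2 − r_1²) / (1 − r_1²)
r_1² = (-0.41)² = 0.1681
Numerator = -0.54 − 0.1681 = -0.7081; denominator = 1 − 0.1681 = 0.8319
φ_{22} = -0.7081 / 0.8319 = -0.851

-0.851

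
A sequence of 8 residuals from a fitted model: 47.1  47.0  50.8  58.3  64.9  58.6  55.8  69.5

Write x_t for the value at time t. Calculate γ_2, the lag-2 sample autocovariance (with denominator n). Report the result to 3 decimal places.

Mean x̄ = (47.1 + 47.0 + 50.8 + 58.3 + 64.9 + 58.6 + 55.8 + 69.5)/8 = 56.5000
Σ_{t=1}^{6}(x_t−x̄)(x_{t+2}−x̄) = 13.8000
γ_2 = 13.8000 / 8 = 1.725

1.725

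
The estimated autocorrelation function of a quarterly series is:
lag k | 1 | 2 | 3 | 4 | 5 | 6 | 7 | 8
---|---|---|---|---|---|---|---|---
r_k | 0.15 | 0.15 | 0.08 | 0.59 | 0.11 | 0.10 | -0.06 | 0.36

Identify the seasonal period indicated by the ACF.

4

The largest autocorrelation is r_4 = 0.59, with a weaker echo at lag 8 (0.36); the remaining lags stay at or below 0.15.
The dominant spike at lag 4 indicates a seasonal period of 4.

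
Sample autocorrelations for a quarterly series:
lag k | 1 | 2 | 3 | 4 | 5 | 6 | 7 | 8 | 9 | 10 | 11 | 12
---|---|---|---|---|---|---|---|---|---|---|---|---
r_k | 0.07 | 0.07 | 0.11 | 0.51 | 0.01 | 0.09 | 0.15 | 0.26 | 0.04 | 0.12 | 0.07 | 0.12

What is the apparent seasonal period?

4

The largest autocorrelation is r_4 = 0.51, with a weaker echo at lag 8 (0.26); the remaining lags stay at or below 0.15.
The dominant spike at lag 4 indicates a seasonal period of 4.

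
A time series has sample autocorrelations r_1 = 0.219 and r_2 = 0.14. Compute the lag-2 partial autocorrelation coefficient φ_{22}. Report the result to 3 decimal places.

0.097

φ_{22} = (r_2 − r_1²) / (1 − r_1²)
r_1² = (0.219)² = 0.047961
Numerator = 0.14 − 0.0480 = 0.0920; denominator = 1 − 0.0480 = 0.9520
φ_{22} = 0.0920 / 0.9520 = 0.097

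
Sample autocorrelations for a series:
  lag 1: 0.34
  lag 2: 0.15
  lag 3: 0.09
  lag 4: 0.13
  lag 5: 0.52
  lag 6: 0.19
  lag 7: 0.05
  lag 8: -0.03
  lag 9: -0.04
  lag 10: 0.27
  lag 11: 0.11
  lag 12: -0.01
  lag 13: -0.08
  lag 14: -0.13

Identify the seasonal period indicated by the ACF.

5

The largest autocorrelation is r_5 = 0.52; the remaining lags stay at or below 0.34. The elevated value at lag 1 (0.34), dropping to 0.15 at lag 2, reflects decaying short-term dependence rather than seasonality.
The dominant spike at lag 5 indicates a seasonal period of 5.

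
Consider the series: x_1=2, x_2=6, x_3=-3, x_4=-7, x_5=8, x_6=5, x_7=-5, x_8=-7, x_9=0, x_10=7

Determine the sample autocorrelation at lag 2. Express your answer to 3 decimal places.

-0.739

Mean x̄ = (2 + 6 − 3 − 7 + 8 + 5 − 5 − 7 + 0 + 7)/10 = 0.6000
Numerator Σ_{t=1}^{8}(x_t−x̄)(x_{t+2}−x̄) = -226.3200
Denominator Σ(x_t−x̄)² = 306.4000
r_2 = -226.3200 / 306.4000 = -0.739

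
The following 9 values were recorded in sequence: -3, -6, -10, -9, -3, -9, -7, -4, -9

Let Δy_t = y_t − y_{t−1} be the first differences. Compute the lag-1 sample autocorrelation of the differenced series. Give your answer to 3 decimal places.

First differences Δy: -3, -4, 1, 6, -6, 2, 3, -5
Mean of differences = -0.7500
Numerator Σ(Δy_t−Δȳ)(Δy_{t+1}−Δȳ) = -42.0625
Denominator Σ(Δy_t−Δȳ)² = 131.5000
r_1(Δy) = -42.0625 / 131.5000 = -0.320

-0.320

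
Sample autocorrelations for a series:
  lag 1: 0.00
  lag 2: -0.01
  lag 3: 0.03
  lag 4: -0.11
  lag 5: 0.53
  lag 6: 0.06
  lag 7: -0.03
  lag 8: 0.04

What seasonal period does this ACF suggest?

The largest autocorrelation is r_5 = 0.53; the remaining lags stay at or below 0.06.
The dominant spike at lag 5 indicates a seasonal period of 5.

5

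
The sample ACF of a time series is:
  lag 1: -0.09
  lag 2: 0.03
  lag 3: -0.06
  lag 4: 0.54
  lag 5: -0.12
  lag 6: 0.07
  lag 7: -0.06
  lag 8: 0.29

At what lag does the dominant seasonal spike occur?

4

The largest autocorrelation is r_4 = 0.54, with a weaker echo at lag 8 (0.29); the remaining lags stay at or below 0.07.
The dominant spike at lag 4 indicates a seasonal period of 4.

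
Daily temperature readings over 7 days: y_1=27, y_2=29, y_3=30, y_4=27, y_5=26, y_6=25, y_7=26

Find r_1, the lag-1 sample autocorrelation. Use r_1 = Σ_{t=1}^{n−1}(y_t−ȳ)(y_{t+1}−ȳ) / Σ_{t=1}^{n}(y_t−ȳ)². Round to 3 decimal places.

Mean ȳ = (27 + 29 + 30 + 27 + 26 + 25 + 26)/7 = 27.1429
Deviations from mean: -0.1429, 1.8571, 2.8571, -0.1429, -1.1429, -2.1429, -1.1429
Σ(y_t−ȳ)(y_{t+1}−ȳ) = (-0.2653) + (5.3061) + (-0.4082) + (0.1633) + (2.4490) + (2.4490) = 9.6939
Denominator Σ(y_t−ȳ)² = 18.8571
r_1 = 9.6939 / 18.8571 = 0.514

0.514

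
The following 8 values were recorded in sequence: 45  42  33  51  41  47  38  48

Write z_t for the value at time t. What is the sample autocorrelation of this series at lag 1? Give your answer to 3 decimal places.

Mean z̄ = (45 + 42 + 33 + 51 + 41 + 47 + 38 + 48)/8 = 43.1250
Σ(z_t−z̄)(z_{t+1}−z̄) = (-2.1094) + (11.3906) + (-79.7344) + (-16.7344) + (-8.2344) + (-19.8594) + (-24.9844) = -140.2656
Denominator Σ(z_t−z̄)² = 238.8750
r_1 = -140.2656 / 238.8750 = -0.587

-0.587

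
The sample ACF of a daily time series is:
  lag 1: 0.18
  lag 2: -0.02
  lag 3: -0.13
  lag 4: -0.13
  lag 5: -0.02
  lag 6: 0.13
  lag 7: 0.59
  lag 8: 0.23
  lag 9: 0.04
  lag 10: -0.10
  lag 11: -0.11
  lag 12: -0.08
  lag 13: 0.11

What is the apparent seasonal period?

The largest autocorrelation is r_7 = 0.59; the remaining lags stay at or below 0.23.
The dominant spike at lag 7 indicates a seasonal period of 7.

7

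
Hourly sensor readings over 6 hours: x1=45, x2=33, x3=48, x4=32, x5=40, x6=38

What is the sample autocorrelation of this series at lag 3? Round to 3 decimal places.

Mean x̄ = (45 + 33 + 48 + 32 + 40 + 38)/6 = 39.3333
Deviations from mean: 5.6667, -6.3333, 8.6667, -7.3333, 0.6667, -1.3333
Numerator Σ_{t=1}^{3}(x_t−x̄)(x_{t+3}−x̄) = -57.3333
Denominator Σ(x_t−x̄)² = 203.3333
r_3 = -57.3333 / 203.3333 = -0.282

-0.282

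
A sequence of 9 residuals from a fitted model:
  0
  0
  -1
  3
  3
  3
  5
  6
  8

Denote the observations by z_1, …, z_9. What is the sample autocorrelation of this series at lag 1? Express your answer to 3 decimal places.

0.583

Mean z̄ = (0 + 0 − 1 + 3 + 3 + 3 + 5 + 6 + 8)/9 = 3.0000
Numerator Σ_{t=1}^{8}(z_t−z̄)(z_{t+1}−z̄) = 42.0000
Denominator Σ(z_t−z̄)² = 72.0000
r_1 = 42.0000 / 72.0000 = 0.583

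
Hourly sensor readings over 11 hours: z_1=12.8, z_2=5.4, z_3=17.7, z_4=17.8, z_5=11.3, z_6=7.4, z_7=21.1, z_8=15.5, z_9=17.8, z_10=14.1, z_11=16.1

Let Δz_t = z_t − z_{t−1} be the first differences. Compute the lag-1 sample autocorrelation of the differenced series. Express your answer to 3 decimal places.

First differences Δz: -7.4, 12.3, 0.1, -6.5, -3.9, 13.7, -5.6, 2.3, -3.7, 2.0
Mean of differences = 0.3300
Numerator Σ(Δz_t−Δz̄)(Δz_{t+1}−Δz̄) = -227.0099
Denominator Σ(Δz_t−Δz̄)² = 504.4610
r_1(Δz) = -227.0099 / 504.4610 = -0.450

-0.450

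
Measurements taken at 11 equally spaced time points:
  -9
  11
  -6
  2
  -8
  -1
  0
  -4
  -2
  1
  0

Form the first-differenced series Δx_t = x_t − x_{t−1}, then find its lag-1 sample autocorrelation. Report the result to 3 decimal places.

First differences Δx: 20, -17, 8, -10, 7, 1, -4, 2, 3, -1
Mean of differences = 0.9000
Numerator Σ(Δx_t−Δx̄)(Δx_{t+1}−Δx̄) = -619.8100
Denominator Σ(Δx_t−Δx̄)² = 924.9000
r_1(Δx) = -619.8100 / 924.9000 = -0.670

-0.670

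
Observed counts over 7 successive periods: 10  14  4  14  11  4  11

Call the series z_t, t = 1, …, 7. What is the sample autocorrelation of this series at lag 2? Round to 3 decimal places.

Mean z̄ = (10 + 14 + 4 + 14 + 11 + 4 + 11)/7 = 9.7143
Deviations from mean: 0.2857, 4.2857, -5.7143, 4.2857, 1.2857, -5.7143, 1.2857
Σ(z_t−z̄)(z_{t+2}−z̄) = (-1.6327) + (18.3673) + (-7.3469) + (-24.4898) + (1.6531) = -13.4490
Denominator Σ(z_t−z̄)² = 105.4286
r_2 = -13.4490 / 105.4286 = -0.128

-0.128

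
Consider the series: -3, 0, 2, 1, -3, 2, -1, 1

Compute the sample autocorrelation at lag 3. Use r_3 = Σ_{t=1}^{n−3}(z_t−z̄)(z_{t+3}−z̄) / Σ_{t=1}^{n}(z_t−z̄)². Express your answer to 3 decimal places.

Mean z̄ = (-3 + 0 + 2 + 1 − 3 + 2 − 1 + 1)/8 = -0.1250
Deviations from mean: -2.8750, 0.1250, 2.1250, 1.1250, -2.8750, 2.1250, -0.8750, 1.1250
Numerator Σ_{t=1}^{5}(z_t−z̄)(z_{t+3}−z̄) = -3.2969
Denominator Σ(z_t−z̄)² = 28.8750
r_3 = -3.2969 / 28.8750 = -0.114

-0.114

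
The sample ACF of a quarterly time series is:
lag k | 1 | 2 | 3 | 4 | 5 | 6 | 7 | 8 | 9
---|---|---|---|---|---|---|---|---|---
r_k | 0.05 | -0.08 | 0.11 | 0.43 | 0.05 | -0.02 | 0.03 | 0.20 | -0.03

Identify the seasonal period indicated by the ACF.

The largest autocorrelation is r_4 = 0.43, with a weaker echo at lag 8 (0.20); the remaining lags stay at or below 0.11.
The dominant spike at lag 4 indicates a seasonal period of 4.

4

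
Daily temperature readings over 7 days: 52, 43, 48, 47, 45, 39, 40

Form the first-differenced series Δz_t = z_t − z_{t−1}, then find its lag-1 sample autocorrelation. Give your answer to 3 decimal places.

-0.435

First differences Δz: -9, 5, -1, -2, -6, 1
Mean of differences = -2.0000
Numerator Σ(Δz_t−Δz̄)(Δz_{t+1}−Δz̄) = -54.0000
Denominator Σ(Δz_t−Δz̄)² = 124.0000
r_1(Δz) = -54.0000 / 124.0000 = -0.435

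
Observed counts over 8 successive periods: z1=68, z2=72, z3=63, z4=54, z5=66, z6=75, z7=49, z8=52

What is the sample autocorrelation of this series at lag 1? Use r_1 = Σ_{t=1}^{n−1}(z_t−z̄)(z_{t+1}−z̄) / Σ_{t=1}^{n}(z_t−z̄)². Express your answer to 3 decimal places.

Mean z̄ = (68 + 72 + 63 + 54 + 66 + 75 + 49 + 52)/8 = 62.3750
Σ(z_t−z̄)(z_{t+1}−z̄) = (54.1406) + (6.0156) + (-5.2344) + (-30.3594) + (45.7656) + (-168.8594) + (138.7656) = 40.2344
Denominator Σ(z_t−z̄)² = 653.8750
r_1 = 40.2344 / 653.8750 = 0.062

0.062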